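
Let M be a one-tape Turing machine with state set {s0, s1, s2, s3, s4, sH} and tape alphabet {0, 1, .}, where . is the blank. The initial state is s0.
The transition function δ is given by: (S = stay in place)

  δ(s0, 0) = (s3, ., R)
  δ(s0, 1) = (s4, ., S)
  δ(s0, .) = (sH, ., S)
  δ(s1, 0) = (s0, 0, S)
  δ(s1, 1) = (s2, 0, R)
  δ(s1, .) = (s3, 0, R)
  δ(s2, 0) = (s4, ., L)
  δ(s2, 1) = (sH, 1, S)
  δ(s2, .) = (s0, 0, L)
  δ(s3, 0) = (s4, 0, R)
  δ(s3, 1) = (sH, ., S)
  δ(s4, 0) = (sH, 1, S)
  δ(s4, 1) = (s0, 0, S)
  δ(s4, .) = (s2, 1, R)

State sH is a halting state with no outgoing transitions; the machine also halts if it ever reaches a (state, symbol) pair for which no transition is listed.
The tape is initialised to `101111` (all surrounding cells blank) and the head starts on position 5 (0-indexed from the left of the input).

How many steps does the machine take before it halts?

state=s0 head=5 tape=10111[1].   (s0,1)→(s4,.,S)
state=s4 head=5 tape=10111[.].   (s4,.)→(s2,1,R)
state=s2 head=6 tape=101111[.]   (s2,.)→(s0,0,L)
state=s0 head=5 tape=10111[1]0   (s0,1)→(s4,.,S)
state=s4 head=5 tape=10111[.]0   (s4,.)→(s2,1,R)
state=s2 head=6 tape=101111[0]   (s2,0)→(s4,.,L)
state=s4 head=5 tape=10111[1].   (s4,1)→(s0,0,S)
state=s0 head=5 tape=10111[0].   (s0,0)→(s3,.,R)
state=s3 head=6 tape=10111.[.]
M halts after 8 transitions.

8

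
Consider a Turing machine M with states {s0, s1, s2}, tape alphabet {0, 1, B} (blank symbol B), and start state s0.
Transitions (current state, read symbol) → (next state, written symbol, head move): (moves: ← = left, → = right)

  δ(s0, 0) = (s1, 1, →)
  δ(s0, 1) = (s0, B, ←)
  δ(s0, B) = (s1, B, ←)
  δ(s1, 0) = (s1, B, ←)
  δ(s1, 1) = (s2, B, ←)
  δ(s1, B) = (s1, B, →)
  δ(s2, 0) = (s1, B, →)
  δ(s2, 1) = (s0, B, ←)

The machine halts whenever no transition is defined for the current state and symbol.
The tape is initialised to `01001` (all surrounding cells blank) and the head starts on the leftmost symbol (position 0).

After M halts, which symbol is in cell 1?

B

s0 | BB[0]1001   read 0 → write 1, move →, go to s1
s1 | BB1[1]001   read 1 → write B, move ←, go to s2
s2 | BB[1]B001   read 1 → write B, move ←, go to s0
s0 | B[B]BB001   read B → write B, move ←, go to s1
s1 | [B]BBB001   read B → write B, move →, go to s1
s1 | B[B]BB001   read B → write B, move →, go to s1
s1 | BB[B]B001   read B → write B, move →, go to s1
s1 | BBB[B]001   read B → write B, move →, go to s1
s1 | BBBB[0]01   read 0 → write B, move ←, go to s1
s1 | BBB[B]B01   read B → write B, move →, go to s1
s1 | BBBB[B]01   read B → write B, move →, go to s1
s1 | BBBBB[0]1   read 0 → write B, move ←, go to s1
s1 | BBBB[B]B1   read B → write B, move →, go to s1
s1 | BBBBB[B]1   read B → write B, move →, go to s1
s1 | BBBBBB[1]   read 1 → write B, move ←, go to s2
s2 | BBBBB[B]B
Cell 1 holds B when M halts.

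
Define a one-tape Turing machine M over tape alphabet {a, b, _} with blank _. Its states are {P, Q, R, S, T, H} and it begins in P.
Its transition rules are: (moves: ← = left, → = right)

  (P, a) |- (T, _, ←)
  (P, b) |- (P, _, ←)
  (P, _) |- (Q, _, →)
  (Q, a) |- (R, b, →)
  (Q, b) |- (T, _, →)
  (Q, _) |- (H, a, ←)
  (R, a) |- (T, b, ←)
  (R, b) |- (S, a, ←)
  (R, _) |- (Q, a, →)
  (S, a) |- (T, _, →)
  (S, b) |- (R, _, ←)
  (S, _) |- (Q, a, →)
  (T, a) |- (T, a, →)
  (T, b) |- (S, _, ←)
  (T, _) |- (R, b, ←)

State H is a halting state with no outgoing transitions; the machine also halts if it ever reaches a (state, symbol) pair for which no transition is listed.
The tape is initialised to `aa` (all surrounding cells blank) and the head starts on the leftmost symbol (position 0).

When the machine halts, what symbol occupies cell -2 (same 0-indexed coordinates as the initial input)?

a

P | __[a]a_   read a → write _, move ←, go to T
T | _[_]_a_   read _ → write b, move ←, go to R
R | [_]b_a_   read _ → write a, move →, go to Q
Q | a[b]_a_   read b → write _, move →, go to T
T | a_[_]a_   read _ → write b, move ←, go to R
R | a[_]ba_   read _ → write a, move →, go to Q
Q | aa[b]a_   read b → write _, move →, go to T
T | aa_[a]_   read a → write a, move →, go to T
T | aa_a[_]   read _ → write b, move ←, go to R
R | aa_[a]b   read a → write b, move ←, go to T
T | aa[_]bb   read _ → write b, move ←, go to R
R | a[a]bbb   read a → write b, move ←, go to T
T | [a]bbbb   read a → write a, move →, go to T
T | a[b]bbb   read b → write _, move ←, go to S
S | [a]_bbb   read a → write _, move →, go to T
T | _[_]bbb   read _ → write b, move ←, go to R
R | [_]bbbb   read _ → write a, move →, go to Q
Q | a[b]bbb   read b → write _, move →, go to T
T | a_[b]bb   read b → write _, move ←, go to S
S | a[_]_bb   read _ → write a, move →, go to Q
Q | aa[_]bb   read _ → write a, move ←, go to H
H | a[a]abb
Cell -2 holds a when M halts.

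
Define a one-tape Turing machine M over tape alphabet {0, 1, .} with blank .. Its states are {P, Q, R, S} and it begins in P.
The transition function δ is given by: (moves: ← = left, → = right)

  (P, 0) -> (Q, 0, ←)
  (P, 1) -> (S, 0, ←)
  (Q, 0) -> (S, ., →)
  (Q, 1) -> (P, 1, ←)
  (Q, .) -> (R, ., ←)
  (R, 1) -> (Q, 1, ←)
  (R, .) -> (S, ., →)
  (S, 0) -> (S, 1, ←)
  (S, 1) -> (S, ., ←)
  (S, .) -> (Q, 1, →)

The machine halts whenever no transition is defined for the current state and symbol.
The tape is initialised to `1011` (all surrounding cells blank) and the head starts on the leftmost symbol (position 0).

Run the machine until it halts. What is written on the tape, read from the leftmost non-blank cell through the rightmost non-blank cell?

11..0111

P | .....[1]011   read 1 → write 0, move ←, go to S
S | ....[.]0011   read . → write 1, move →, go to Q
Q | ....1[0]011   read 0 → write ., move →, go to S
S | ....1.[0]11   read 0 → write 1, move ←, go to S
S | ....1[.]111   read . → write 1, move →, go to Q
Q | ....11[1]11   read 1 → write 1, move ←, go to P
P | ....1[1]111   read 1 → write 0, move ←, go to S
S | ....[1]0111   read 1 → write ., move ←, go to S
S | ...[.].0111   read . → write 1, move →, go to Q
Q | ...1[.]0111   read . → write ., move ←, go to R
R | ...[1].0111   read 1 → write 1, move ←, go to Q
Q | ..[.]1.0111   read . → write ., move ←, go to R
R | .[.].1.0111   read . → write ., move →, go to S
S | ..[.]1.0111   read . → write 1, move →, go to Q
Q | ..1[1].0111   read 1 → write 1, move ←, go to P
P | ..[1]1.0111   read 1 → write 0, move ←, go to S
S | .[.]01.0111   read . → write 1, move →, go to Q
Q | .1[0]1.0111   read 0 → write ., move →, go to S
S | .1.[1].0111   read 1 → write ., move ←, go to S
S | .1[.]..0111   read . → write 1, move →, go to Q
Q | .11[.].0111   read . → write ., move ←, go to R
R | .1[1]..0111   read 1 → write 1, move ←, go to Q
Q | .[1]1..0111   read 1 → write 1, move ←, go to P
P | [.]11..0111
The non-blank tape span at halt is 11..0111.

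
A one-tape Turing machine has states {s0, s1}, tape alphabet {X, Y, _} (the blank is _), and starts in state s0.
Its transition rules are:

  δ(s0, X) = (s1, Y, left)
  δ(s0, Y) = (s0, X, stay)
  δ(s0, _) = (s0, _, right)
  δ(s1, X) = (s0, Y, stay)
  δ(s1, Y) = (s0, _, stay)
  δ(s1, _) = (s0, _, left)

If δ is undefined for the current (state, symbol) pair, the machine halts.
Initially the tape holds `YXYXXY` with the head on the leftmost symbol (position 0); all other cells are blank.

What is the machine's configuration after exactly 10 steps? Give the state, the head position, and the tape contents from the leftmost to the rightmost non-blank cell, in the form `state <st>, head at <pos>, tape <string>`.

state s0, head at 0, tape YXYXXY

s0 | __[Y]XYXXY   read Y → write X, move stay, go to s0
s0 | __[X]XYXXY   read X → write Y, move left, go to s1
s1 | _[_]YXYXXY   read _ → write _, move left, go to s0
s0 | [_]_YXYXXY   read _ → write _, move right, go to s0
s0 | _[_]YXYXXY   read _ → write _, move right, go to s0
s0 | __[Y]XYXXY   read Y → write X, move stay, go to s0
s0 | __[X]XYXXY   read X → write Y, move left, go to s1
s1 | _[_]YXYXXY   read _ → write _, move left, go to s0
s0 | [_]_YXYXXY   read _ → write _, move right, go to s0
s0 | _[_]YXYXXY   read _ → write _, move right, go to s0
s0 | __[Y]XYXXY
After 10 steps: state s0, head at 0, tape YXYXXY.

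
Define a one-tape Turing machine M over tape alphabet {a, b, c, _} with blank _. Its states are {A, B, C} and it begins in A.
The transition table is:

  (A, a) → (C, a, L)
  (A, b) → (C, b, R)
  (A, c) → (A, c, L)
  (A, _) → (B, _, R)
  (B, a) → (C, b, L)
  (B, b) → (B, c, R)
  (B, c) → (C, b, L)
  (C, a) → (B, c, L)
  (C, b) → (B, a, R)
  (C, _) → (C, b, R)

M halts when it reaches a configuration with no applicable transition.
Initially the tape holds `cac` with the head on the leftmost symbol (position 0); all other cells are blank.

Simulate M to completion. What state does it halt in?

A | _[c]ac   read c → write c, move L, go to A
A | [_]cac   read _ → write _, move R, go to B
B | _[c]ac   read c → write b, move L, go to C
C | [_]bac   read _ → write b, move R, go to C
C | b[b]ac   read b → write a, move R, go to B
B | ba[a]c   read a → write b, move L, go to C
C | b[a]bc   read a → write c, move L, go to B
B | [b]cbc   read b → write c, move R, go to B
B | c[c]bc   read c → write b, move L, go to C
C | [c]bbc
No transition is defined for (C, c); M halts in state C.

C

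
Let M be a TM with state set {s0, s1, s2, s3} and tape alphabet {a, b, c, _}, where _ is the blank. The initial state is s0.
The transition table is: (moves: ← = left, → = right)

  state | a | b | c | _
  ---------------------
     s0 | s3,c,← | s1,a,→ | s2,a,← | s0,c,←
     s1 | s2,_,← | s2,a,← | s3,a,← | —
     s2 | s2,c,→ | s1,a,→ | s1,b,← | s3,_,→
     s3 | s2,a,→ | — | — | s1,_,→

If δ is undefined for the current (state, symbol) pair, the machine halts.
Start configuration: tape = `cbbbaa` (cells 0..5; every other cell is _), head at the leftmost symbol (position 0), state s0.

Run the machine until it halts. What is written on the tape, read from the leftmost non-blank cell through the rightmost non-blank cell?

s0 | _[c]bbbaa___   read c → write a, move ←, go to s2
s2 | [_]abbbaa___   read _ → write _, move →, go to s3
s3 | _[a]bbbaa___   read a → write a, move →, go to s2
s2 | _a[b]bbaa___   read b → write a, move →, go to s1
s1 | _aa[b]baa___   read b → write a, move ←, go to s2
s2 | _a[a]abaa___   read a → write c, move →, go to s2
s2 | _ac[a]baa___   read a → write c, move →, go to s2
s2 | _acc[b]aa___   read b → write a, move →, go to s1
s1 | _acca[a]a___   read a → write _, move ←, go to s2
s2 | _acc[a]_a___   read a → write c, move →, go to s2
s2 | _accc[_]a___   read _ → write _, move →, go to s3
s3 | _accc_[a]___   read a → write a, move →, go to s2
s2 | _accc_a[_]__   read _ → write _, move →, go to s3
s3 | _accc_a_[_]_   read _ → write _, move →, go to s1
s1 | _accc_a__[_]
The non-blank tape span at halt is accc_a.

accc_a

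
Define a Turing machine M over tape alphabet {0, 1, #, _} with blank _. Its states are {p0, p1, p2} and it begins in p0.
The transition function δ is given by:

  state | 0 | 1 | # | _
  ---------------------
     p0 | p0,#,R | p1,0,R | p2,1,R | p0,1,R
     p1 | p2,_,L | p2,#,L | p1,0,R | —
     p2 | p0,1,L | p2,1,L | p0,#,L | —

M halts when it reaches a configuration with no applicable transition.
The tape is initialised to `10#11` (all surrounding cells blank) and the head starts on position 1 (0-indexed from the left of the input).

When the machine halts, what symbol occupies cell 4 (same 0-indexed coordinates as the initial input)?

0

p0 | 1[0]#11_   read 0 → write #, move R, go to p0
p0 | 1#[#]11_   read # → write 1, move R, go to p2
p2 | 1#1[1]1_   read 1 → write 1, move L, go to p2
p2 | 1#[1]11_   read 1 → write 1, move L, go to p2
p2 | 1[#]111_   read # → write #, move L, go to p0
p0 | [1]#111_   read 1 → write 0, move R, go to p1
p1 | 0[#]111_   read # → write 0, move R, go to p1
p1 | 00[1]11_   read 1 → write #, move L, go to p2
p2 | 0[0]#11_   read 0 → write 1, move L, go to p0
p0 | [0]1#11_   read 0 → write #, move R, go to p0
p0 | #[1]#11_   read 1 → write 0, move R, go to p1
p1 | #0[#]11_   read # → write 0, move R, go to p1
p1 | #00[1]1_   read 1 → write #, move L, go to p2
p2 | #0[0]#1_   read 0 → write 1, move L, go to p0
p0 | #[0]1#1_   read 0 → write #, move R, go to p0
p0 | ##[1]#1_   read 1 → write 0, move R, go to p1
p1 | ##0[#]1_   read # → write 0, move R, go to p1
p1 | ##00[1]_   read 1 → write #, move L, go to p2
p2 | ##0[0]#_   read 0 → write 1, move L, go to p0
p0 | ##[0]1#_   read 0 → write #, move R, go to p0
p0 | ###[1]#_   read 1 → write 0, move R, go to p1
p1 | ###0[#]_   read # → write 0, move R, go to p1
p1 | ###00[_]
Cell 4 holds 0 when M halts.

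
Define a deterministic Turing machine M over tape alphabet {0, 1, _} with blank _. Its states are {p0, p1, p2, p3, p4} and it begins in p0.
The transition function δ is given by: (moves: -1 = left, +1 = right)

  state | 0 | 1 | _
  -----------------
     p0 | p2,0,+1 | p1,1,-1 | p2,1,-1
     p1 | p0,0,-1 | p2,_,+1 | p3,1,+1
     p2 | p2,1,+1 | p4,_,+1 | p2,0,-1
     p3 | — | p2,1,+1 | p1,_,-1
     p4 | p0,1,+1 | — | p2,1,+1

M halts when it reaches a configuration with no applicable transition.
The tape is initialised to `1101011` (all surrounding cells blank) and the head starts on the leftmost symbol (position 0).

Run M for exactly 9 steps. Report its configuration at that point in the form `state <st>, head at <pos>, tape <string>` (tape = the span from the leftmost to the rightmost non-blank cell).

state=p0 head=0 tape=_[1]101011   (p0,1)→(p1,1,-1)
state=p1 head=-1 tape=[_]1101011   (p1,_)→(p3,1,+1)
state=p3 head=0 tape=1[1]101011   (p3,1)→(p2,1,+1)
state=p2 head=1 tape=11[1]01011   (p2,1)→(p4,_,+1)
state=p4 head=2 tape=11_[0]1011   (p4,0)→(p0,1,+1)
state=p0 head=3 tape=11_1[1]011   (p0,1)→(p1,1,-1)
state=p1 head=2 tape=11_[1]1011   (p1,1)→(p2,_,+1)
state=p2 head=3 tape=11__[1]011   (p2,1)→(p4,_,+1)
state=p4 head=4 tape=11___[0]11   (p4,0)→(p0,1,+1)
state=p0 head=5 tape=11___1[1]1
After 9 steps: state p0, head at 5, tape 11___111.

state p0, head at 5, tape 11___111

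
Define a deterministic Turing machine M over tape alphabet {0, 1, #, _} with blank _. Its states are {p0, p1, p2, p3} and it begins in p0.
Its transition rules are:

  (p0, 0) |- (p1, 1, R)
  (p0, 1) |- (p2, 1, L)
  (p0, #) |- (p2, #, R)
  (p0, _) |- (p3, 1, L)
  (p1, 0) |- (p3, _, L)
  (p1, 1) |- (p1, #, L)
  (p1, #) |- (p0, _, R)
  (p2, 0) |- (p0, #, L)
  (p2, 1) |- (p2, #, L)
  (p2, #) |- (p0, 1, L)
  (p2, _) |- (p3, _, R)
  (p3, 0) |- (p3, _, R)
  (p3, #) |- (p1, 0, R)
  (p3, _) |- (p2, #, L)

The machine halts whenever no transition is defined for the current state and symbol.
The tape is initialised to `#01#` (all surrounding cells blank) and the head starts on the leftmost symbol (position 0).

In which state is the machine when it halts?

p1

p0 | ____[#]01#   read # → write #, move R, go to p2
p2 | ____#[0]1#   read 0 → write #, move L, go to p0
p0 | ____[#]#1#   read # → write #, move R, go to p2
p2 | ____#[#]1#   read # → write 1, move L, go to p0
p0 | ____[#]11#   read # → write #, move R, go to p2
p2 | ____#[1]1#   read 1 → write #, move L, go to p2
p2 | ____[#]#1#   read # → write 1, move L, go to p0
p0 | ___[_]1#1#   read _ → write 1, move L, go to p3
p3 | __[_]11#1#   read _ → write #, move L, go to p2
p2 | _[_]#11#1#   read _ → write _, move R, go to p3
p3 | __[#]11#1#   read # → write 0, move R, go to p1
p1 | __0[1]1#1#   read 1 → write #, move L, go to p1
p1 | __[0]#1#1#   read 0 → write _, move L, go to p3
p3 | _[_]_#1#1#   read _ → write #, move L, go to p2
p2 | [_]#_#1#1#   read _ → write _, move R, go to p3
p3 | _[#]_#1#1#   read # → write 0, move R, go to p1
p1 | _0[_]#1#1#
No transition is defined for (p1, _); M halts in state p1.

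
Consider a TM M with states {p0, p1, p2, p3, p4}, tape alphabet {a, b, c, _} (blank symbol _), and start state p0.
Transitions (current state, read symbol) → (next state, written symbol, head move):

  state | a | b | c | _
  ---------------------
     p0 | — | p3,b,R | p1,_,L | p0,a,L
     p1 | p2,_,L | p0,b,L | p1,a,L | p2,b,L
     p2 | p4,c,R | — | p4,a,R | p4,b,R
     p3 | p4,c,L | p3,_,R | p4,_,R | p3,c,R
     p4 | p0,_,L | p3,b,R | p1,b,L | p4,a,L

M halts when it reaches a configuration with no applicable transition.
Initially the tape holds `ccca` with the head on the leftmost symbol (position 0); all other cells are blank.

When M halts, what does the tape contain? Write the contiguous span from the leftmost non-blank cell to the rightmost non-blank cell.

bbabbb

p0 | __[c]cca   read c → write _, move L, go to p1
p1 | _[_]_cca   read _ → write b, move L, go to p2
p2 | [_]b_cca   read _ → write b, move R, go to p4
p4 | b[b]_cca   read b → write b, move R, go to p3
p3 | bb[_]cca   read _ → write c, move R, go to p3
p3 | bbc[c]ca   read c → write _, move R, go to p4
p4 | bbc_[c]a   read c → write b, move L, go to p1
p1 | bbc[_]ba   read _ → write b, move L, go to p2
p2 | bb[c]bba   read c → write a, move R, go to p4
p4 | bba[b]ba   read b → write b, move R, go to p3
p3 | bbab[b]a   read b → write _, move R, go to p3
p3 | bbab_[a]   read a → write c, move L, go to p4
p4 | bbab[_]c   read _ → write a, move L, go to p4
p4 | bba[b]ac   read b → write b, move R, go to p3
p3 | bbab[a]c   read a → write c, move L, go to p4
p4 | bba[b]cc   read b → write b, move R, go to p3
p3 | bbab[c]c   read c → write _, move R, go to p4
p4 | bbab_[c]   read c → write b, move L, go to p1
p1 | bbab[_]b   read _ → write b, move L, go to p2
p2 | bba[b]bb
The non-blank tape span at halt is bbabbb.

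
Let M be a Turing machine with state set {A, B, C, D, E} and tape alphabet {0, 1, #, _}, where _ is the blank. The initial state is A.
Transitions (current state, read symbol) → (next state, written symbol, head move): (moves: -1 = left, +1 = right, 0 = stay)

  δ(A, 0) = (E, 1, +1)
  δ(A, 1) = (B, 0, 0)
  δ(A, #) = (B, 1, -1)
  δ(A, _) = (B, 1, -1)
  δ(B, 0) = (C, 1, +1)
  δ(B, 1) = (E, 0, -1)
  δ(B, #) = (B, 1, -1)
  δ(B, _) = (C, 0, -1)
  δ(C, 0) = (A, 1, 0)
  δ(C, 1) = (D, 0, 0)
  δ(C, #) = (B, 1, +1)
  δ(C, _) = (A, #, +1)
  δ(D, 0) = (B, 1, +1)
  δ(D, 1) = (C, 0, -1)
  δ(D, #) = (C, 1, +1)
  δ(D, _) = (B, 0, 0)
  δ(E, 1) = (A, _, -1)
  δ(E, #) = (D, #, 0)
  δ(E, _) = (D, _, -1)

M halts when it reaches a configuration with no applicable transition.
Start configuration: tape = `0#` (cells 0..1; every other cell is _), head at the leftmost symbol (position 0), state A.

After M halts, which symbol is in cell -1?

#

state=A head=0 tape=___[0]#__   (A,0)→(E,1,+1)
state=E head=1 tape=___1[#]__   (E,#)→(D,#,0)
state=D head=1 tape=___1[#]__   (D,#)→(C,1,+1)
state=C head=2 tape=___11[_]_   (C,_)→(A,#,+1)
state=A head=3 tape=___11#[_]   (A,_)→(B,1,-1)
state=B head=2 tape=___11[#]1   (B,#)→(B,1,-1)
state=B head=1 tape=___1[1]11   (B,1)→(E,0,-1)
state=E head=0 tape=___[1]011   (E,1)→(A,_,-1)
state=A head=-1 tape=__[_]_011   (A,_)→(B,1,-1)
state=B head=-2 tape=_[_]1_011   (B,_)→(C,0,-1)
state=C head=-3 tape=[_]01_011   (C,_)→(A,#,+1)
state=A head=-2 tape=#[0]1_011   (A,0)→(E,1,+1)
state=E head=-1 tape=#1[1]_011   (E,1)→(A,_,-1)
state=A head=-2 tape=#[1]__011   (A,1)→(B,0,0)
state=B head=-2 tape=#[0]__011   (B,0)→(C,1,+1)
state=C head=-1 tape=#1[_]_011   (C,_)→(A,#,+1)
state=A head=0 tape=#1#[_]011   (A,_)→(B,1,-1)
state=B head=-1 tape=#1[#]1011   (B,#)→(B,1,-1)
state=B head=-2 tape=#[1]11011   (B,1)→(E,0,-1)
state=E head=-3 tape=[#]011011   (E,#)→(D,#,0)
state=D head=-3 tape=[#]011011   (D,#)→(C,1,+1)
state=C head=-2 tape=1[0]11011   (C,0)→(A,1,0)
state=A head=-2 tape=1[1]11011   (A,1)→(B,0,0)
state=B head=-2 tape=1[0]11011   (B,0)→(C,1,+1)
state=C head=-1 tape=11[1]1011   (C,1)→(D,0,0)
state=D head=-1 tape=11[0]1011   (D,0)→(B,1,+1)
state=B head=0 tape=111[1]011   (B,1)→(E,0,-1)
state=E head=-1 tape=11[1]0011   (E,1)→(A,_,-1)
state=A head=-2 tape=1[1]_0011   (A,1)→(B,0,0)
state=B head=-2 tape=1[0]_0011   (B,0)→(C,1,+1)
state=C head=-1 tape=11[_]0011   (C,_)→(A,#,+1)
state=A head=0 tape=11#[0]011   (A,0)→(E,1,+1)
state=E head=1 tape=11#1[0]11
Cell -1 holds # when M halts.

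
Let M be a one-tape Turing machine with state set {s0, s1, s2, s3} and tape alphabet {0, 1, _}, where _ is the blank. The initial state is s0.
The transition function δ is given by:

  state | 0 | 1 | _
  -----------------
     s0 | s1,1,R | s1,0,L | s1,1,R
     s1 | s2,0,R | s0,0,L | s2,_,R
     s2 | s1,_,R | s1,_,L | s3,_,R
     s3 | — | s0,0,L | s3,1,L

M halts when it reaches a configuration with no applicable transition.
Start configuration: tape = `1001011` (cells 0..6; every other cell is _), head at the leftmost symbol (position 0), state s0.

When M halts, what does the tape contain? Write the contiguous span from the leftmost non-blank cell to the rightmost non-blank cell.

0101011

s0 | _[1]001011_   read 1 → write 0, move L, go to s1
s1 | [_]0001011_   read _ → write _, move R, go to s2
s2 | _[0]001011_   read 0 → write _, move R, go to s1
s1 | __[0]01011_   read 0 → write 0, move R, go to s2
s2 | __0[0]1011_   read 0 → write _, move R, go to s1
s1 | __0_[1]011_   read 1 → write 0, move L, go to s0
s0 | __0[_]0011_   read _ → write 1, move R, go to s1
s1 | __01[0]011_   read 0 → write 0, move R, go to s2
s2 | __010[0]11_   read 0 → write _, move R, go to s1
s1 | __010_[1]1_   read 1 → write 0, move L, go to s0
s0 | __010[_]01_   read _ → write 1, move R, go to s1
s1 | __0101[0]1_   read 0 → write 0, move R, go to s2
s2 | __01010[1]_   read 1 → write _, move L, go to s1
s1 | __0101[0]__   read 0 → write 0, move R, go to s2
s2 | __01010[_]_   read _ → write _, move R, go to s3
s3 | __01010_[_]   read _ → write 1, move L, go to s3
s3 | __01010[_]1   read _ → write 1, move L, go to s3
s3 | __0101[0]11
The non-blank tape span at halt is 0101011.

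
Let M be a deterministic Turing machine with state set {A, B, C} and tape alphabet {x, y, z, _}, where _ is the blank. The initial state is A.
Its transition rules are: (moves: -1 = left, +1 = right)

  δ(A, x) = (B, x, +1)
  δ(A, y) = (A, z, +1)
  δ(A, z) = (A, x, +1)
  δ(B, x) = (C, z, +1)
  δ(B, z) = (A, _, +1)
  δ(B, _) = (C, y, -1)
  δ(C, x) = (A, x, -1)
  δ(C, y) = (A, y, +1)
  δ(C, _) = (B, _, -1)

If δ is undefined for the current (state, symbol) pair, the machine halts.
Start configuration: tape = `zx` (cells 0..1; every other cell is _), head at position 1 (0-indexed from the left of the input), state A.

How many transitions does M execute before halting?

A | z[x]_   read x → write x, move +1, go to B
B | zx[_]   read _ → write y, move -1, go to C
C | z[x]y   read x → write x, move -1, go to A
A | [z]xy   read z → write x, move +1, go to A
A | x[x]y   read x → write x, move +1, go to B
B | xx[y]
M halts after 5 transitions.

5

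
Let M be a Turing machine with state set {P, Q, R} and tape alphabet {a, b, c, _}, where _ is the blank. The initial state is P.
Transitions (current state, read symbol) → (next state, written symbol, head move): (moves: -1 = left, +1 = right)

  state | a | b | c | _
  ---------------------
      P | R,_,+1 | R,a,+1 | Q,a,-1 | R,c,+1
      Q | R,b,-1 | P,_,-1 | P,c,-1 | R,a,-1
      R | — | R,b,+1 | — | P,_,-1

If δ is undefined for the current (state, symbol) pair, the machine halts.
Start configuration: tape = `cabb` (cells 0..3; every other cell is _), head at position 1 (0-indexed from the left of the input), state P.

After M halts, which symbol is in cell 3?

a

state=P head=1 tape=_c[a]bb_   (P,a)→(R,_,+1)
state=R head=2 tape=_c_[b]b_   (R,b)→(R,b,+1)
state=R head=3 tape=_c_b[b]_   (R,b)→(R,b,+1)
state=R head=4 tape=_c_bb[_]   (R,_)→(P,_,-1)
state=P head=3 tape=_c_b[b]_   (P,b)→(R,a,+1)
state=R head=4 tape=_c_ba[_]   (R,_)→(P,_,-1)
state=P head=3 tape=_c_b[a]_   (P,a)→(R,_,+1)
state=R head=4 tape=_c_b_[_]   (R,_)→(P,_,-1)
state=P head=3 tape=_c_b[_]_   (P,_)→(R,c,+1)
state=R head=4 tape=_c_bc[_]   (R,_)→(P,_,-1)
state=P head=3 tape=_c_b[c]_   (P,c)→(Q,a,-1)
state=Q head=2 tape=_c_[b]a_   (Q,b)→(P,_,-1)
state=P head=1 tape=_c[_]_a_   (P,_)→(R,c,+1)
state=R head=2 tape=_cc[_]a_   (R,_)→(P,_,-1)
state=P head=1 tape=_c[c]_a_   (P,c)→(Q,a,-1)
state=Q head=0 tape=_[c]a_a_   (Q,c)→(P,c,-1)
state=P head=-1 tape=[_]ca_a_   (P,_)→(R,c,+1)
state=R head=0 tape=c[c]a_a_
Cell 3 holds a when M halts.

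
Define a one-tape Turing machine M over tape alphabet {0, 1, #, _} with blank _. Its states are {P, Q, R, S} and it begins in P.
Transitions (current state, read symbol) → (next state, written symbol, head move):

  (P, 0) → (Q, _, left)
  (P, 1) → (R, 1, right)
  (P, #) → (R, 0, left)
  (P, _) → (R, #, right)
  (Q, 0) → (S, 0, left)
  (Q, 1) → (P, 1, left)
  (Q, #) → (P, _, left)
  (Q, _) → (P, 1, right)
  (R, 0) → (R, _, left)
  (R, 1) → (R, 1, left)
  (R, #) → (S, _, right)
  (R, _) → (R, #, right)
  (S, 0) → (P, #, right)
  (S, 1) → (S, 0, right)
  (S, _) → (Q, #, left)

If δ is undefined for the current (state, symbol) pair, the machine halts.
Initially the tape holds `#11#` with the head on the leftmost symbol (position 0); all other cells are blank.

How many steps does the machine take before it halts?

19

state=P head=0 tape=__[#]11#   (P,#)→(R,0,left)
state=R head=-1 tape=_[_]011#   (R,_)→(R,#,right)
state=R head=0 tape=_#[0]11#   (R,0)→(R,_,left)
state=R head=-1 tape=_[#]_11#   (R,#)→(S,_,right)
state=S head=0 tape=__[_]11#   (S,_)→(Q,#,left)
state=Q head=-1 tape=_[_]#11#   (Q,_)→(P,1,right)
state=P head=0 tape=_1[#]11#   (P,#)→(R,0,left)
state=R head=-1 tape=_[1]011#   (R,1)→(R,1,left)
state=R head=-2 tape=[_]1011#   (R,_)→(R,#,right)
state=R head=-1 tape=#[1]011#   (R,1)→(R,1,left)
state=R head=-2 tape=[#]1011#   (R,#)→(S,_,right)
state=S head=-1 tape=_[1]011#   (S,1)→(S,0,right)
state=S head=0 tape=_0[0]11#   (S,0)→(P,#,right)
state=P head=1 tape=_0#[1]1#   (P,1)→(R,1,right)
state=R head=2 tape=_0#1[1]#   (R,1)→(R,1,left)
state=R head=1 tape=_0#[1]1#   (R,1)→(R,1,left)
state=R head=0 tape=_0[#]11#   (R,#)→(S,_,right)
state=S head=1 tape=_0_[1]1#   (S,1)→(S,0,right)
state=S head=2 tape=_0_0[1]#   (S,1)→(S,0,right)
state=S head=3 tape=_0_00[#]
M halts after 19 transitions.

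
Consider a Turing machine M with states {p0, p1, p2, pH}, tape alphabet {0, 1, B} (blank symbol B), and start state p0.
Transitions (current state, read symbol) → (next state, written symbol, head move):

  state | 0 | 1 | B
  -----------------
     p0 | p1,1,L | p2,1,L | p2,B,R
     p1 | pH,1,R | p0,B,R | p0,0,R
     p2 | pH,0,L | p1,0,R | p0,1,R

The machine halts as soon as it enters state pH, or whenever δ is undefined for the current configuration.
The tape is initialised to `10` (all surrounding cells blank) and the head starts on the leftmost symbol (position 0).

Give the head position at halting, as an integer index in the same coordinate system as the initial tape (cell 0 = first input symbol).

-1

state=p0 head=0 tape=B[1]0   (p0,1)→(p2,1,L)
state=p2 head=-1 tape=[B]10   (p2,B)→(p0,1,R)
state=p0 head=0 tape=1[1]0   (p0,1)→(p2,1,L)
state=p2 head=-1 tape=[1]10   (p2,1)→(p1,0,R)
state=p1 head=0 tape=0[1]0   (p1,1)→(p0,B,R)
state=p0 head=1 tape=0B[0]   (p0,0)→(p1,1,L)
state=p1 head=0 tape=0[B]1   (p1,B)→(p0,0,R)
state=p0 head=1 tape=00[1]   (p0,1)→(p2,1,L)
state=p2 head=0 tape=0[0]1   (p2,0)→(pH,0,L)
state=pH head=-1 tape=[0]01
At halt the head is at cell -1.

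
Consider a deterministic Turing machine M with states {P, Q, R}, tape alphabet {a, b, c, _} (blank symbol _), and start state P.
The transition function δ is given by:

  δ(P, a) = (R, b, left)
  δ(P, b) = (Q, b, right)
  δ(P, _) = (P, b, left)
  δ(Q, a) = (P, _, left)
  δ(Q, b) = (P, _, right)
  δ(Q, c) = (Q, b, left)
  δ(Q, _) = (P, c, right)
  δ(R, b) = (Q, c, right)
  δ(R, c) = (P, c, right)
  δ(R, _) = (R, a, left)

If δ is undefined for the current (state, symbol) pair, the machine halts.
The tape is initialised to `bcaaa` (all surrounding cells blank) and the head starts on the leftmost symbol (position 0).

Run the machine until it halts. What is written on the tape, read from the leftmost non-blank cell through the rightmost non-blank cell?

state=P head=0 tape=[b]caaa_   (P,b)→(Q,b,right)
state=Q head=1 tape=b[c]aaa_   (Q,c)→(Q,b,left)
state=Q head=0 tape=[b]baaa_   (Q,b)→(P,_,right)
state=P head=1 tape=_[b]aaa_   (P,b)→(Q,b,right)
state=Q head=2 tape=_b[a]aa_   (Q,a)→(P,_,left)
state=P head=1 tape=_[b]_aa_   (P,b)→(Q,b,right)
state=Q head=2 tape=_b[_]aa_   (Q,_)→(P,c,right)
state=P head=3 tape=_bc[a]a_   (P,a)→(R,b,left)
state=R head=2 tape=_b[c]ba_   (R,c)→(P,c,right)
state=P head=3 tape=_bc[b]a_   (P,b)→(Q,b,right)
state=Q head=4 tape=_bcb[a]_   (Q,a)→(P,_,left)
state=P head=3 tape=_bc[b]__   (P,b)→(Q,b,right)
state=Q head=4 tape=_bcb[_]_   (Q,_)→(P,c,right)
state=P head=5 tape=_bcbc[_]   (P,_)→(P,b,left)
state=P head=4 tape=_bcb[c]b
The non-blank tape span at halt is bcbcb.

bcbcb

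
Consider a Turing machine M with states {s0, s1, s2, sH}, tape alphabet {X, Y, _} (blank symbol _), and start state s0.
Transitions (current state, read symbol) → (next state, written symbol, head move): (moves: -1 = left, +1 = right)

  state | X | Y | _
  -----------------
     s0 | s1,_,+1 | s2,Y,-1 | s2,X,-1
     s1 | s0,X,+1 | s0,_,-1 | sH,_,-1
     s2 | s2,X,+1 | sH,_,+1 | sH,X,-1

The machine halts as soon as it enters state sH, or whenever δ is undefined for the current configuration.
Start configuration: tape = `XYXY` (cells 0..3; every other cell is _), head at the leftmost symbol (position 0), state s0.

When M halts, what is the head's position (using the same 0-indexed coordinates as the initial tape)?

s0 | __[X]YXY   read X → write _, move +1, go to s1
s1 | ___[Y]XY   read Y → write _, move -1, go to s0
s0 | __[_]_XY   read _ → write X, move -1, go to s2
s2 | _[_]X_XY   read _ → write X, move -1, go to sH
sH | [_]XX_XY
At halt the head is at cell -2.

-2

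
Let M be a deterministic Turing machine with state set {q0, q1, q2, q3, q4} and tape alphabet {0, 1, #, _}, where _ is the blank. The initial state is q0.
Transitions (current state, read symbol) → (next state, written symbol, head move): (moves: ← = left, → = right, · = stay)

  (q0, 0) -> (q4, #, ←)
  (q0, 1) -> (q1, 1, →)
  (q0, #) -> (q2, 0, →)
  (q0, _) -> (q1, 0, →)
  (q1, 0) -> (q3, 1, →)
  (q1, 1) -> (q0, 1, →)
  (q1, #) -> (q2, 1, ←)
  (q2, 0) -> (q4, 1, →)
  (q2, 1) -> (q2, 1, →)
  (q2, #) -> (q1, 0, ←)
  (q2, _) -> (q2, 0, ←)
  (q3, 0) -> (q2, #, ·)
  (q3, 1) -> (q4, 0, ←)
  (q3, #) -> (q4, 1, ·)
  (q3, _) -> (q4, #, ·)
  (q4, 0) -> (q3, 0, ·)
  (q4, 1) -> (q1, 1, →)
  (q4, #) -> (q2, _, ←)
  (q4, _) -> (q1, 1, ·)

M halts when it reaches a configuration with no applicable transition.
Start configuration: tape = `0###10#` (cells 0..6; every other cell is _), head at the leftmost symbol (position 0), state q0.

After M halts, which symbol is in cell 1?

1

q0 | _[0]###10#___   read 0 → write #, move ←, go to q4
q4 | [_]####10#___   read _ → write 1, move ·, go to q1
q1 | [1]####10#___   read 1 → write 1, move →, go to q0
q0 | 1[#]###10#___   read # → write 0, move →, go to q2
q2 | 10[#]##10#___   read # → write 0, move ←, go to q1
q1 | 1[0]0##10#___   read 0 → write 1, move →, go to q3
q3 | 11[0]##10#___   read 0 → write #, move ·, go to q2
q2 | 11[#]##10#___   read # → write 0, move ←, go to q1
q1 | 1[1]0##10#___   read 1 → write 1, move →, go to q0
q0 | 11[0]##10#___   read 0 → write #, move ←, go to q4
q4 | 1[1]###10#___   read 1 → write 1, move →, go to q1
q1 | 11[#]##10#___   read # → write 1, move ←, go to q2
q2 | 1[1]1##10#___   read 1 → write 1, move →, go to q2
q2 | 11[1]##10#___   read 1 → write 1, move →, go to q2
q2 | 111[#]#10#___   read # → write 0, move ←, go to q1
q1 | 11[1]0#10#___   read 1 → write 1, move →, go to q0
q0 | 111[0]#10#___   read 0 → write #, move ←, go to q4
q4 | 11[1]##10#___   read 1 → write 1, move →, go to q1
q1 | 111[#]#10#___   read # → write 1, move ←, go to q2
q2 | 11[1]1#10#___   read 1 → write 1, move →, go to q2
q2 | 111[1]#10#___   read 1 → write 1, move →, go to q2
q2 | 1111[#]10#___   read # → write 0, move ←, go to q1
q1 | 111[1]010#___   read 1 → write 1, move →, go to q0
q0 | 1111[0]10#___   read 0 → write #, move ←, go to q4
q4 | 111[1]#10#___   read 1 → write 1, move →, go to q1
q1 | 1111[#]10#___   read # → write 1, move ←, go to q2
q2 | 111[1]110#___   read 1 → write 1, move →, go to q2
q2 | 1111[1]10#___   read 1 → write 1, move →, go to q2
q2 | 11111[1]0#___   read 1 → write 1, move →, go to q2
q2 | 111111[0]#___   read 0 → write 1, move →, go to q4
q4 | 1111111[#]___   read # → write _, move ←, go to q2
q2 | 111111[1]____   read 1 → write 1, move →, go to q2
q2 | 1111111[_]___   read _ → write 0, move ←, go to q2
q2 | 111111[1]0___   read 1 → write 1, move →, go to q2
q2 | 1111111[0]___   read 0 → write 1, move →, go to q4
q4 | 11111111[_]__   read _ → write 1, move ·, go to q1
q1 | 11111111[1]__   read 1 → write 1, move →, go to q0
q0 | 111111111[_]_   read _ → write 0, move →, go to q1
q1 | 1111111110[_]
Cell 1 holds 1 when M halts.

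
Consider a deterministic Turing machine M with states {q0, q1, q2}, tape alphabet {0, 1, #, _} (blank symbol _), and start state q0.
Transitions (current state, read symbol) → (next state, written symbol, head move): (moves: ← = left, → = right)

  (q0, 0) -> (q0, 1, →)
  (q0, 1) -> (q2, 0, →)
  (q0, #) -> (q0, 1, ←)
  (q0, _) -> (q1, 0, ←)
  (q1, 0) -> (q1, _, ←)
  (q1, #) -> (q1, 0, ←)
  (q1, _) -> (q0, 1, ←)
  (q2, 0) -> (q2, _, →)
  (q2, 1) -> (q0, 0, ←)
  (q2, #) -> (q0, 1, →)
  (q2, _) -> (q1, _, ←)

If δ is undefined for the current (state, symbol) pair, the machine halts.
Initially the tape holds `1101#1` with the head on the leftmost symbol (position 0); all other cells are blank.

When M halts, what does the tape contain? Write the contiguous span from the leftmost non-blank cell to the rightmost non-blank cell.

11101

q0 | [1]101#1_   read 1 → write 0, move →, go to q2
q2 | 0[1]01#1_   read 1 → write 0, move ←, go to q0
q0 | [0]001#1_   read 0 → write 1, move →, go to q0
q0 | 1[0]01#1_   read 0 → write 1, move →, go to q0
q0 | 11[0]1#1_   read 0 → write 1, move →, go to q0
q0 | 111[1]#1_   read 1 → write 0, move →, go to q2
q2 | 1110[#]1_   read # → write 1, move →, go to q0
q0 | 11101[1]_   read 1 → write 0, move →, go to q2
q2 | 111010[_]   read _ → write _, move ←, go to q1
q1 | 11101[0]_   read 0 → write _, move ←, go to q1
q1 | 1110[1]__
The non-blank tape span at halt is 11101.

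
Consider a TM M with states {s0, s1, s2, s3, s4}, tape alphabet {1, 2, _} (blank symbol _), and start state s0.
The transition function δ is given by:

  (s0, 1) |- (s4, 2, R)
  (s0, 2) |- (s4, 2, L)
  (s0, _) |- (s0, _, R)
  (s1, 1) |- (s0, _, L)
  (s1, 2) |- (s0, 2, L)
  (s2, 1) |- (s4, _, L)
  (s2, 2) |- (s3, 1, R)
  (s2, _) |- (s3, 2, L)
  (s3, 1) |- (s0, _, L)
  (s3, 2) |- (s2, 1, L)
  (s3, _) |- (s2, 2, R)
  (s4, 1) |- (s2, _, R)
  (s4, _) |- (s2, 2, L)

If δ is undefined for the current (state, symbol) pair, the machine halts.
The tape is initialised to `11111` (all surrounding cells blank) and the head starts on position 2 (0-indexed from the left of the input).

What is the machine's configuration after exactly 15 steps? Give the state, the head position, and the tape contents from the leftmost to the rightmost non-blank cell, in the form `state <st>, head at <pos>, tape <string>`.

state s3, head at 3, tape 1212

s0 | 11[1]11   read 1 → write 2, move R, go to s4
s4 | 112[1]1   read 1 → write _, move R, go to s2
s2 | 112_[1]   read 1 → write _, move L, go to s4
s4 | 112[_]_   read _ → write 2, move L, go to s2
s2 | 11[2]2_   read 2 → write 1, move R, go to s3
s3 | 111[2]_   read 2 → write 1, move L, go to s2
s2 | 11[1]1_   read 1 → write _, move L, go to s4
s4 | 1[1]_1_   read 1 → write _, move R, go to s2
s2 | 1_[_]1_   read _ → write 2, move L, go to s3
s3 | 1[_]21_   read _ → write 2, move R, go to s2
s2 | 12[2]1_   read 2 → write 1, move R, go to s3
s3 | 121[1]_   read 1 → write _, move L, go to s0
s0 | 12[1]__   read 1 → write 2, move R, go to s4
s4 | 122[_]_   read _ → write 2, move L, go to s2
s2 | 12[2]2_   read 2 → write 1, move R, go to s3
s3 | 121[2]_
After 15 steps: state s3, head at 3, tape 1212.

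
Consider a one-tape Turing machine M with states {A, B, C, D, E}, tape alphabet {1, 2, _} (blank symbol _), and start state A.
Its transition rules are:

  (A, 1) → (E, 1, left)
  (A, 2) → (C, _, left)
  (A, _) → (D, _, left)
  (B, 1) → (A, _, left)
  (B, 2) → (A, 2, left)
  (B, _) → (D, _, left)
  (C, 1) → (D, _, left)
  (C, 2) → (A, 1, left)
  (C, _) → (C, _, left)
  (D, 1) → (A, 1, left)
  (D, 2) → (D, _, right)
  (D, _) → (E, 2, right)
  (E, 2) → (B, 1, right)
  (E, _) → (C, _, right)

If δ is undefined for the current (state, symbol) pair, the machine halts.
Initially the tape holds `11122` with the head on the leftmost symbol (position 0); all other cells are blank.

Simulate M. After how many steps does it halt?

15

A | _[1]1122   read 1 → write 1, move left, go to E
E | [_]11122   read _ → write _, move right, go to C
C | _[1]1122   read 1 → write _, move left, go to D
D | [_]_1122   read _ → write 2, move right, go to E
E | 2[_]1122   read _ → write _, move right, go to C
C | 2_[1]122   read 1 → write _, move left, go to D
D | 2[_]_122   read _ → write 2, move right, go to E
E | 22[_]122   read _ → write _, move right, go to C
C | 22_[1]22   read 1 → write _, move left, go to D
D | 22[_]_22   read _ → write 2, move right, go to E
E | 222[_]22   read _ → write _, move right, go to C
C | 222_[2]2   read 2 → write 1, move left, go to A
A | 222[_]12   read _ → write _, move left, go to D
D | 22[2]_12   read 2 → write _, move right, go to D
D | 22_[_]12   read _ → write 2, move right, go to E
E | 22_2[1]2
M halts after 15 transitions.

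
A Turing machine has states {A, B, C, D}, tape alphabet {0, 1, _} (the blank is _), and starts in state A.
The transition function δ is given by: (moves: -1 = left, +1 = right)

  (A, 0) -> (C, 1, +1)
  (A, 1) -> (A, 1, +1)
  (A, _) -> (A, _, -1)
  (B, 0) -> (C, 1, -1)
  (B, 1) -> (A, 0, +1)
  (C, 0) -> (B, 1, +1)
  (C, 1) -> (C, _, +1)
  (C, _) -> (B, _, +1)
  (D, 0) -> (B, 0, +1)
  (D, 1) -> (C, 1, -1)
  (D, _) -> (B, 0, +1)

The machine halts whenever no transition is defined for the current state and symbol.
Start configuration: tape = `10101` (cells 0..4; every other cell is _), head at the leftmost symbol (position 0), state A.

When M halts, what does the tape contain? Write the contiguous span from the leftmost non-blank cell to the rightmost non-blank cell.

11_11

A | [1]0101__   read 1 → write 1, move +1, go to A
A | 1[0]101__   read 0 → write 1, move +1, go to C
C | 11[1]01__   read 1 → write _, move +1, go to C
C | 11_[0]1__   read 0 → write 1, move +1, go to B
B | 11_1[1]__   read 1 → write 0, move +1, go to A
A | 11_10[_]_   read _ → write _, move -1, go to A
A | 11_1[0]__   read 0 → write 1, move +1, go to C
C | 11_11[_]_   read _ → write _, move +1, go to B
B | 11_11_[_]
The non-blank tape span at halt is 11_11.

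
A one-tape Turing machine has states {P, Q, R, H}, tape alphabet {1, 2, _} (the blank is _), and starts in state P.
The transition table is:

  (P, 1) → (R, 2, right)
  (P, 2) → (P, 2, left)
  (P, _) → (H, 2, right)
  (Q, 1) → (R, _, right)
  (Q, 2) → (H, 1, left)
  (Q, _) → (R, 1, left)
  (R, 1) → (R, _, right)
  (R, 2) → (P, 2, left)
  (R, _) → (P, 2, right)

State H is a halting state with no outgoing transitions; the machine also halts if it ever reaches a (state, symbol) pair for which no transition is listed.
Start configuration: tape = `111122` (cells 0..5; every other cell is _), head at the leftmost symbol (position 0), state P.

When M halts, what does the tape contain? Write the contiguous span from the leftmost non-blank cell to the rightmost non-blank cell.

state=P head=0 tape=[1]11122   (P,1)→(R,2,right)
state=R head=1 tape=2[1]1122   (R,1)→(R,_,right)
state=R head=2 tape=2_[1]122   (R,1)→(R,_,right)
state=R head=3 tape=2__[1]22   (R,1)→(R,_,right)
state=R head=4 tape=2___[2]2   (R,2)→(P,2,left)
state=P head=3 tape=2__[_]22   (P,_)→(H,2,right)
state=H head=4 tape=2__2[2]2
The non-blank tape span at halt is 2__222.

2__222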